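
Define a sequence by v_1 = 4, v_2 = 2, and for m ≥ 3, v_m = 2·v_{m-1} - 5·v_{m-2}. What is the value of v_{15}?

Iterate the recurrence:
v_3 = -16  v_4 = -42  v_5 = -4  …  v_{12} = 28518  v_{13} = 36716  v_{14} = -69158  v_{15} = -321896.

-321896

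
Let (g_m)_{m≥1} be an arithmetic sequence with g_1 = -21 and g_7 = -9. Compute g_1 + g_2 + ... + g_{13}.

-117

Common difference d = (-9 - (-21)) / (7 - 1) = 2.
g_m = -21 + (m - 1)·2.
g_{13} = 3; S = 13·(-21 + 3)/2 = -117.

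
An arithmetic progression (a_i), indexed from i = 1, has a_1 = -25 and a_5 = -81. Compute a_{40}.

-571

Common difference d = (-81 - (-25)) / (5 - 1) = -14.
a_i = -25 + (i - 1)·(-14).
a_{40} = -25 + 39·(-14) = -571.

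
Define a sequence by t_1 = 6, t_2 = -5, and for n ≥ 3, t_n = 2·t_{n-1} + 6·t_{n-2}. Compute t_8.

7720

Applying the relation repeatedly:
t_3 = 26  t_4 = 22  t_5 = 200  t_6 = 532  t_7 = 2264  t_8 = 7720.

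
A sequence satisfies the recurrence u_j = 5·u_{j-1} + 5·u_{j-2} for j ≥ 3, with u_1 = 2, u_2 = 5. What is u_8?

Iterate the recurrence:
u_3 = 35, u_4 = 200, u_5 = 1175, u_6 = 6875, u_7 = 40250, u_8 = 235625.

235625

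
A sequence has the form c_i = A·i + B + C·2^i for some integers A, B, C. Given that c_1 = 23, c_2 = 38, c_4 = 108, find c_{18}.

Plug in i = 1, 2, 4: A + B + 2C = 23; 2A + B + 4C = 38; 4A + B + 16C = 108.
Subtracting the first from the second: A + 2C = 15.
Subtracting the second from the third: 2A + 12C = 70.
Solving: C = 5, A = 5, then B = 8.
So c_i = 5·i + 8 + 5·2^i; at i=18 this is 1310818.

1310818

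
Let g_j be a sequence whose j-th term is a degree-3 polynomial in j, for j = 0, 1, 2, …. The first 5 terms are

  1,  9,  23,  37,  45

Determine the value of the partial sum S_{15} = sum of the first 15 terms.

1st diffs: 8, 14, 14, 8.
2nd diffs: 6, 0, -6.
3rd diffs: -6, -6 (constant).
Newton forward-difference form: g_j = 1 + 8·C(j,1) + 6·C(j,2) + (-6)·C(j,3).
Continuing: …, 41, 19, -27, -103, …, g_{14} = -1525.
Summing j = 0..14 (15 terms) gives -4605.

-4605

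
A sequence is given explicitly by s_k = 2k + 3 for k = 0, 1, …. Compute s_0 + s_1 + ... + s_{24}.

Over k = 0..24: Σk = 300.
Total = (2)·300 + (3)·25 = 675.

675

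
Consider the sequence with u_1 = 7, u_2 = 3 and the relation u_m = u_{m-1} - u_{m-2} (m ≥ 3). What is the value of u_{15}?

Compute successive terms:
u_3 = -4  u_4 = -7  u_5 = -3  …  u_{12} = 4  u_{13} = 7  u_{14} = 3  u_{15} = -4.

-4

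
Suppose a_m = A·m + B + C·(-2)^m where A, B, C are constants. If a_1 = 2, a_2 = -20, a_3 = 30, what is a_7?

518

The three given values yield: A + B - 2C = 2; 2A + B + 4C = -20; 3A + B - 8C = 30.
Subtracting the first from the second: A + 6C = -22.
Subtracting the second from the third: A - 12C = 50.
Solving: C = -4, A = 2, then B = -8.
Hence a_7 = 2·7 + (-8) + (-4)·(-128) = 518.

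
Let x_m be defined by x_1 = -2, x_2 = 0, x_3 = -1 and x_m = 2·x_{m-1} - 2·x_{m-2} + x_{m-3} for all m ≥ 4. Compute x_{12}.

Applying the relation repeatedly:
x_4 = -4, x_5 = -6, x_6 = -5, x_7 = -2, x_8 = 0, x_9 = -1, x_{10} = -4, x_{11} = -6, x_{12} = -5.

-5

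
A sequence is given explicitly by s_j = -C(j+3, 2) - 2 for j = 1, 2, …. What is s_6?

C(9, 2) = 36, so s_6 = -38.

-38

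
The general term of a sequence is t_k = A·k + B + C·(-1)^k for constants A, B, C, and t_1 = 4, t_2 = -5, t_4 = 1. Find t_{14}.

31

Write the equations: A + B - C = 4; 2A + B + C = -5; 4A + B + C = 1.
Subtracting the first from the second: A + 2C = -9.
Subtracting the second from the third: 2A = 6.
Solving: C = -6, A = 3, then B = -5.
Therefore t_{14} = 42 + (-5) + (-6)·1 = 31.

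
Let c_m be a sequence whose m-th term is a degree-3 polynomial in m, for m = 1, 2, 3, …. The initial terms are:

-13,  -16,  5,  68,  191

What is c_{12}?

4244

1st diffs: -3, 21, 63, 123.
2nd diffs: 24, 42, 60.
3rd diffs: 18, 18 (constant).
Newton forward-difference form: c_m = -13 + (-3)·C(m-1,1) + 24·C(m-1,2) + 18·C(m-1,3).
At m = 12: m-1 = 11, so c_{12} = -13 - 33 + 1320 + 2970 = 4244.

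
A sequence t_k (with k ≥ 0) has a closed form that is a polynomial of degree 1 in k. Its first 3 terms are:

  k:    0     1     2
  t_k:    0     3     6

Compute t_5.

1st diffs: 3, 3 (constant).
So t_k = 3k.
Evaluating at k = 5 gives t_5 = 15.

15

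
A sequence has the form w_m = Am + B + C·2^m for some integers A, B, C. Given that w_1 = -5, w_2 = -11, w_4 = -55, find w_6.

At m = 1, 2, 4: A + B + 2C = -5; 2A + B + 4C = -11; 4A + B + 16C = -55.
Subtracting the first from the second: A + 2C = -6.
Subtracting the second from the third: 2A + 12C = -44.
Solving: C = -4, A = 2, then B = 1.
So w_m = 2·m + 1 + (-4)·2^m; at m=6 this is -243.

-243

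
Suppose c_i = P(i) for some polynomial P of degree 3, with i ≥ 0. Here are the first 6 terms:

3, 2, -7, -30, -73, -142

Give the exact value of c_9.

-798

1st diffs: -1, -9, -23, -43, -69.
2nd diffs: -8, -14, -20, -26.
3rd diffs: -6, -6, -6 (constant).
So c_i = -i^3 - i^2 + i + 3.
Evaluating at i = 9 gives c_9 = -798.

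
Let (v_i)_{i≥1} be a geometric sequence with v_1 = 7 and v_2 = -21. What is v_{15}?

Common ratio r = -3.
v_i = 7·(-3)^(i-1).
v_{15} = 7·(-3)^14 = 33480783.

33480783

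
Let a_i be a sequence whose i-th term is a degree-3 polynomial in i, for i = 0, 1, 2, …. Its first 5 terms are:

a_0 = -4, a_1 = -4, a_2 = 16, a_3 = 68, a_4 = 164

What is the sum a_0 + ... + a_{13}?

1st diffs: 0, 20, 52, 96.
2nd diffs: 20, 32, 44.
3rd diffs: 12, 12 (constant).
Newton forward-difference form: a_i = -4 + 20·C(i,2) + 12·C(i,3).
Continuing: …, 316, 536, 836, 1228, …, a_{13} = 4988.
Summing i = 0..13 (14 terms) gives 19236.

19236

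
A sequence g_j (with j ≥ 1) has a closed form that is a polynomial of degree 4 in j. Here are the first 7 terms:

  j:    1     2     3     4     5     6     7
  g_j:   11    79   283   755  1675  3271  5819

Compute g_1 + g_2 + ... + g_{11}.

92037

1st diffs: 68, 204, 472, 920, 1596, 2548.
2nd diffs: 136, 268, 448, 676, 952.
3rd diffs: 132, 180, 228, 276.
4th diffs: 48, 48, 48 (constant).
Newton forward-difference form: g_j = 11 + 68·C(j-1,1) + 136·C(j-1,2) + 132·C(j-1,3) + 48·C(j-1,4).
Continuing: 9643, 15115, 22655, 32731.
Summing j = 1..11 (11 terms) gives 92037.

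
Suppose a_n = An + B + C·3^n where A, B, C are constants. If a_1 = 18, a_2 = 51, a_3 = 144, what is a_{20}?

17433922065

At n = 1, 2, 3: A + B + 3C = 18; 2A + B + 9C = 51; 3A + B + 27C = 144.
Subtracting the first from the second: A + 6C = 33.
Subtracting the second from the third: A + 18C = 93.
Solving: C = 5, A = 3, then B = 0.
So a_n = 3·n + 0 + 5·3^n; at n=20 this is 17433922065.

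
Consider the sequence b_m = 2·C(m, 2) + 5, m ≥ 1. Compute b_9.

77

C(9, 2) = 36, so b_9 = 77.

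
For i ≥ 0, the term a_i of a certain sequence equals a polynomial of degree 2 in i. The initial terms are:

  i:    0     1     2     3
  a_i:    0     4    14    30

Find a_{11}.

1st diffs: 4, 10, 16.
2nd diffs: 6, 6 (constant).
Newton forward-difference form: a_i = 4·C(i,1) + 6·C(i,2).
At i = 11: i = 11, so a_{11} = 44 + 330 = 374.

374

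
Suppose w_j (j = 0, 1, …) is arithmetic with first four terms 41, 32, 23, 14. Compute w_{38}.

Common difference d = -9.
w_j = 41 + (j - 0)·(-9).
w_{38} = 41 + 38·(-9) = -301.

-301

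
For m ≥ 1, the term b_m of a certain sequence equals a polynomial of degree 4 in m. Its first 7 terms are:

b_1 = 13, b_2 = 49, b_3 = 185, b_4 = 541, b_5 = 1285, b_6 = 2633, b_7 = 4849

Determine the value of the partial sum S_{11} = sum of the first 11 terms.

1st diffs: 36, 136, 356, 744, 1348, 2216.
2nd diffs: 100, 220, 388, 604, 868.
3rd diffs: 120, 168, 216, 264.
4th diffs: 48, 48, 48 (constant).
So b_m = 2m^4 + 6m + 5.
Continuing: 8245, 13181, 20065, 29353.
Summing m = 1..11 (11 terms) gives 80399.

80399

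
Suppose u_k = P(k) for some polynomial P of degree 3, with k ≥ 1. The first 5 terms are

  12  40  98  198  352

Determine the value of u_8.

1st diffs: 28, 58, 100, 154.
2nd diffs: 30, 42, 54.
3rd diffs: 12, 12 (constant).
Newton forward-difference form: u_k = 12 + 28·C(k-1,1) + 30·C(k-1,2) + 12·C(k-1,3).
At k = 8: k-1 = 7, so u_8 = 12 + 196 + 630 + 420 = 1258.

1258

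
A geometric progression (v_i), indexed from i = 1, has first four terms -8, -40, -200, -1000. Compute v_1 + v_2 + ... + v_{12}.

Common ratio r = 5.
v_i = (-8)·5^(i-1).
S = (-8)·(5^12 - 1)/(5 - 1) = (-8)·(244140625 - 1)/(4) = -488281248.

-488281248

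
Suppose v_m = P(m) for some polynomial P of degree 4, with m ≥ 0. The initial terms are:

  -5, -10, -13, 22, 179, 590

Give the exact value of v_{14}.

61259

1st diffs: -5, -3, 35, 157, 411.
2nd diffs: 2, 38, 122, 254.
3rd diffs: 36, 84, 132.
4th diffs: 48, 48 (constant).
Newton forward-difference form: v_m = -5 + (-5)·C(m,1) + 2·C(m,2) + 36·C(m,3) + 48·C(m,4).
At m = 14: m = 14, so v_{14} = -5 - 70 + 182 + 13104 + 48048 = 61259.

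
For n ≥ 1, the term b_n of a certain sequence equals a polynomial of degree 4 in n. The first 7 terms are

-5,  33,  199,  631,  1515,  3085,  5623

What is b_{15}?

110455

1st diffs: 38, 166, 432, 884, 1570, 2538.
2nd diffs: 128, 266, 452, 686, 968.
3rd diffs: 138, 186, 234, 282.
4th diffs: 48, 48, 48 (constant).
Newton forward-difference form: b_n = -5 + 38·C(n-1,1) + 128·C(n-1,2) + 138·C(n-1,3) + 48·C(n-1,4).
At n = 15: n-1 = 14, so b_{15} = -5 + 532 + 11648 + 50232 + 48048 = 110455.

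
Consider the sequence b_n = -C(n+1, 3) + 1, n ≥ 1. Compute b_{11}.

C(12, 3) = 220, so b_{11} = -219.

-219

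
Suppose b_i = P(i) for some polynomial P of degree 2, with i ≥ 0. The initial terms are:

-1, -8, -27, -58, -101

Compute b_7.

1st diffs: -7, -19, -31, -43.
2nd diffs: -12, -12, -12 (constant).
So b_i = -6i^2 - i - 1.
Evaluating at i = 7 gives b_7 = -302.

-302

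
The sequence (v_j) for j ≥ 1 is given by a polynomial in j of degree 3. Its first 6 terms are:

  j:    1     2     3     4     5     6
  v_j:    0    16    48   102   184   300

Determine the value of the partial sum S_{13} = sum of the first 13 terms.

1st diffs: 16, 32, 54, 82, 116.
2nd diffs: 16, 22, 28, 34.
3rd diffs: 6, 6, 6 (constant).
Newton forward-difference form: v_j = 16·C(j-1,1) + 16·C(j-1,2) + 6·C(j-1,3).
Continuing: …, 456, 658, 912, 1224, …, v_{13} = 2568.
Summing j = 1..13 (13 terms) gives 10114.

10114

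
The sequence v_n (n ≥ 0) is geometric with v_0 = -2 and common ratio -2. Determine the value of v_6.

v_n = (-2)·(-2)^(n-0).
v_6 = (-2)·(-2)^6 = -128.

-128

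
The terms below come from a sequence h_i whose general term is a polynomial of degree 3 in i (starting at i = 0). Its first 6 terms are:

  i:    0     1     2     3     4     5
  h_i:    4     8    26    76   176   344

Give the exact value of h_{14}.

1st diffs: 4, 18, 50, 100, 168.
2nd diffs: 14, 32, 50, 68.
3rd diffs: 18, 18, 18 (constant).
Newton forward-difference form: h_i = 4 + 4·C(i,1) + 14·C(i,2) + 18·C(i,3).
At i = 14: i = 14, so h_{14} = 4 + 56 + 1274 + 6552 = 7886.

7886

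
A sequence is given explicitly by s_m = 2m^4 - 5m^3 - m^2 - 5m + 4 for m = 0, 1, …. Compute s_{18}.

s_{18} = 2·18^4 - 5·18^3 - 1·18^2 - 5·18 + 4 = 180382.

180382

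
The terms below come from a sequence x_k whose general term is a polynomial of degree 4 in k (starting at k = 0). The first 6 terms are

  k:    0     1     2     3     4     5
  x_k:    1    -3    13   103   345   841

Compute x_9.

1st diffs: -4, 16, 90, 242, 496.
2nd diffs: 20, 74, 152, 254.
3rd diffs: 54, 78, 102.
4th diffs: 24, 24 (constant).
Newton forward-difference form: x_k = 1 + (-4)·C(k,1) + 20·C(k,2) + 54·C(k,3) + 24·C(k,4).
At k = 9: k = 9, so x_9 = 1 - 36 + 720 + 4536 + 3024 = 8245.

8245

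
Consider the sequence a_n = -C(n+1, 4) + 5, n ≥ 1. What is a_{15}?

-1815

C(16, 4) = 1820, so a_{15} = -1815.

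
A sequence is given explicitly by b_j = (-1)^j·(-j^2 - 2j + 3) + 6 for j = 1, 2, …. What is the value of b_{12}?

-159

(-1)^12 = 1; -j^2 - 2j + 3 at j=12 is -165; so b_{12} = -159.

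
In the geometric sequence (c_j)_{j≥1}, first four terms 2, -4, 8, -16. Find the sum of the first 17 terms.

87382

Common ratio r = -2.
c_j = 2·(-2)^(j-1).
S = 2·((-2)^17 - 1)/(-2 - 1) = 2·(-131072 - 1)/(-3) = 87382.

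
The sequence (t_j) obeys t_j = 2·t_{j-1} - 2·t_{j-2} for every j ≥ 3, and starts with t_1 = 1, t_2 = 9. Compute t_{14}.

Iterate the recurrence:
t_3 = 16, t_4 = 14, t_5 = -4, …, t_{11} = 256, t_{12} = 224, t_{13} = -64, t_{14} = -576.

-576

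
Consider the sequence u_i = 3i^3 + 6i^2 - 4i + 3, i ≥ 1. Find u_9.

2640

u_9 = 3·9^3 + 6·9^2 - 4·9 + 3 = 2640.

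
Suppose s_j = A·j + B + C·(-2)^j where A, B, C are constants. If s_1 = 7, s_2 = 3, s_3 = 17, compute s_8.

-237

At j = 1, 2, 3: A + B - 2C = 7; 2A + B + 4C = 3; 3A + B - 8C = 17.
Subtracting the first from the second: A + 6C = -4.
Subtracting the second from the third: A - 12C = 14.
Solving: C = -1, A = 2, then B = 3.
Hence s_8 = 2·8 + 3 + (-1)·256 = -237.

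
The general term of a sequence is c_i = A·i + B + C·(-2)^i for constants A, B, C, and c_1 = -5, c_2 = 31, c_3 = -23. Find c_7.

At i = 1, 2, 3: A + B - 2C = -5; 2A + B + 4C = 31; 3A + B - 8C = -23.
Subtracting the first from the second: A + 6C = 36.
Subtracting the second from the third: A - 12C = -54.
Solving: C = 5, A = 6, then B = -1.
Therefore c_7 = 42 + (-1) + 5·(-128) = -599.

-599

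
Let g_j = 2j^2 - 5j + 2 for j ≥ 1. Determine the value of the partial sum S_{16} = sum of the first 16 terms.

Over j = 1..16: Σj = 136, Σj² = 1496.
Total = (2)·1496 + (-5)·136 + (2)·16 = 2344.

2344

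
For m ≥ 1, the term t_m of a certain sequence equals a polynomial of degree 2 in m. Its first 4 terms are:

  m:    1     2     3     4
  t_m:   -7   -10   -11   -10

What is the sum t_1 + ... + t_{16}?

1st diffs: -3, -1, 1.
2nd diffs: 2, 2 (constant).
Newton forward-difference form: t_m = -7 + (-3)·C(m-1,1) + 2·C(m-1,2).
Continuing: …, -7, -2, 5, 14, …, t_{16} = 158.
Summing m = 1..16 (16 terms) gives 648.

648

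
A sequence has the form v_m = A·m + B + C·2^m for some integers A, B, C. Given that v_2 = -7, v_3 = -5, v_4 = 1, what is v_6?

45

The three given values yield: 2A + B + 4C = -7; 3A + B + 8C = -5; 4A + B + 16C = 1.
Subtracting the first from the second: A + 4C = 2.
Subtracting the second from the third: A + 8C = 6.
Solving: C = 1, A = -2, then B = -7.
Therefore v_6 = -12 + (-7) + 1·64 = 45.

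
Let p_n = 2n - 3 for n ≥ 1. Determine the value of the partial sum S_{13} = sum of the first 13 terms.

143

Over n = 1..13: Σn = 91.
Total = (2)·91 + (-3)·13 = 143.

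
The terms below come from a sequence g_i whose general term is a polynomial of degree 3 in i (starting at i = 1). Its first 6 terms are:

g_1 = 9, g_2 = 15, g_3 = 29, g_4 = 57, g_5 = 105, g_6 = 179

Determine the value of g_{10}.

1st diffs: 6, 14, 28, 48, 74.
2nd diffs: 8, 14, 20, 26.
3rd diffs: 6, 6, 6 (constant).
So g_i = i^3 - 2i^2 + 5i + 5.
Evaluating at i = 10 gives g_{10} = 855.

855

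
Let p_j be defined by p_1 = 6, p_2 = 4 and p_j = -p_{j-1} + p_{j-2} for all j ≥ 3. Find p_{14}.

68

Step forward from the initial values:
p_3 = 2, p_4 = 2, p_5 = 0, …, p_{11} = -16, p_{12} = 26, p_{13} = -42, p_{14} = 68.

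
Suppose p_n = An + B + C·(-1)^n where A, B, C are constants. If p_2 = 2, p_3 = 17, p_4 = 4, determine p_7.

21

Plug in n = 2, 3, 4: 2A + B + C = 2; 3A + B - C = 17; 4A + B + C = 4.
Subtracting the first from the second: A - 2C = 15.
Subtracting the second from the third: A + 2C = -13.
Solving: C = -7, A = 1, then B = 7.
Hence p_7 = 1·7 + 7 + (-7)·(-1) = 21.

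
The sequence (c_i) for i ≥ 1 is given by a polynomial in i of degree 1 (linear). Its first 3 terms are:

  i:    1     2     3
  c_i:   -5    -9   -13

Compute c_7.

-29

1st diffs: -4, -4 (constant).
So c_i = -4i - 1.
Evaluating at i = 7 gives c_7 = -29.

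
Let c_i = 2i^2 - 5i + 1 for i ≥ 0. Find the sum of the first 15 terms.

1520

Over i = 0..14: Σi = 105, Σi² = 1015.
Total = (2)·1015 + (-5)·105 + (1)·15 = 1520.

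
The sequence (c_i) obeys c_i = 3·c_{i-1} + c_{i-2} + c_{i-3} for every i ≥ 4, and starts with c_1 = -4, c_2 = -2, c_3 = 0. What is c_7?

Step forward from the initial values:
c_4 = -6  c_5 = -20  c_6 = -66  c_7 = -224.

-224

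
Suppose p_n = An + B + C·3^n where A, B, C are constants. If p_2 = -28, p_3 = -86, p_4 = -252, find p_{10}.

The three given values yield: 2A + B + 9C = -28; 3A + B + 27C = -86; 4A + B + 81C = -252.
Subtracting the first from the second: A + 18C = -58.
Subtracting the second from the third: A + 54C = -166.
Solving: C = -3, A = -4, then B = 7.
So p_n = -4·n + 7 + (-3)·3^n; at n=10 this is -177180.

-177180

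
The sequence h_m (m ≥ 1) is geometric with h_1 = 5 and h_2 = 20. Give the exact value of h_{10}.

Common ratio r = 4.
h_m = 5·4^(m-1).
h_{10} = 5·4^9 = 1310720.

1310720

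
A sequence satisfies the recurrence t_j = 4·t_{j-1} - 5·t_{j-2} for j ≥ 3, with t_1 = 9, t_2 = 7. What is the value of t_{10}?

6727

t_3 = -17, t_4 = -103, t_5 = -327, t_6 = -793, t_7 = -1537, t_8 = -2183, t_9 = -1047, t_{10} = 6727.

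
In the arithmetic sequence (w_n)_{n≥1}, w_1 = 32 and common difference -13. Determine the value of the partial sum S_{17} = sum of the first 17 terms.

-1224

w_n = 32 + (n - 1)·(-13).
w_{17} = -176; S = 17·(32 + (-176))/2 = -1224.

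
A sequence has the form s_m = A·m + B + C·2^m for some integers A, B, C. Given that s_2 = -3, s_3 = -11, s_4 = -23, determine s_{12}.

The three given values yield: 2A + B + 4C = -3; 3A + B + 8C = -11; 4A + B + 16C = -23.
Subtracting the first from the second: A + 4C = -8.
Subtracting the second from the third: A + 8C = -12.
Solving: C = -1, A = -4, then B = 9.
Therefore s_{12} = -48 + 9 + (-1)·4096 = -4135.

-4135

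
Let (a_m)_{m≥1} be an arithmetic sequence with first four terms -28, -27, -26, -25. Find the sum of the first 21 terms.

Common difference d = 1.
a_m = -28 + (m - 1)·1.
a_{21} = -8; S = 21·(-28 + (-8))/2 = -378.

-378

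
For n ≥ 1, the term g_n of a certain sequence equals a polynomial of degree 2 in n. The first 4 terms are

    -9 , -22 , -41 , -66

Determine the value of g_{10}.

-342

1st diffs: -13, -19, -25.
2nd diffs: -6, -6 (constant).
So g_n = -3n^2 - 4n - 2.
Evaluating at n = 10 gives g_{10} = -342.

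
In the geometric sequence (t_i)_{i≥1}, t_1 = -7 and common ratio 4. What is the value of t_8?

t_i = (-7)·4^(i-1).
t_8 = (-7)·4^7 = -114688.

-114688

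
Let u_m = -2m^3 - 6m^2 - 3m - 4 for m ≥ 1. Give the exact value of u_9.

-1975

u_9 = -2·9^3 - 6·9^2 - 3·9 - 4 = -1975.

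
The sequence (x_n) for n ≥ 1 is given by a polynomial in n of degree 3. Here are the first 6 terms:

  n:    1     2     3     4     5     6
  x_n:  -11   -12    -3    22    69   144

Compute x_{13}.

1957

1st diffs: -1, 9, 25, 47, 75.
2nd diffs: 10, 16, 22, 28.
3rd diffs: 6, 6, 6 (constant).
Newton forward-difference form: x_n = -11 + (-1)·C(n-1,1) + 10·C(n-1,2) + 6·C(n-1,3).
At n = 13: n-1 = 12, so x_{13} = -11 - 12 + 660 + 1320 = 1957.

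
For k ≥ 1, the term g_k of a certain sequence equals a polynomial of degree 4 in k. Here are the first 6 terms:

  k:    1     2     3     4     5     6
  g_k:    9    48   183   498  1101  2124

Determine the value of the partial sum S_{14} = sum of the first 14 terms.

1st diffs: 39, 135, 315, 603, 1023.
2nd diffs: 96, 180, 288, 420.
3rd diffs: 84, 108, 132.
4th diffs: 24, 24 (constant).
Newton forward-difference form: g_k = 9 + 39·C(k-1,1) + 96·C(k-1,2) + 84·C(k-1,3) + 24·C(k-1,4).
Continuing: …, 3723, 6078, 9393, 13896, …, g_{14} = 49188.
Summing k = 1..14 (14 terms) gives 170751.

170751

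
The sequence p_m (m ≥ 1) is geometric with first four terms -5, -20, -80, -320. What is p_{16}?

Common ratio r = 4.
p_m = (-5)·4^(m-1).
p_{16} = (-5)·4^15 = -5368709120.

-5368709120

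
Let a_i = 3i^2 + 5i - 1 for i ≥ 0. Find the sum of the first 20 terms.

8340

Over i = 0..19: Σi = 190, Σi² = 2470.
Total = (3)·2470 + (5)·190 + (-1)·20 = 8340.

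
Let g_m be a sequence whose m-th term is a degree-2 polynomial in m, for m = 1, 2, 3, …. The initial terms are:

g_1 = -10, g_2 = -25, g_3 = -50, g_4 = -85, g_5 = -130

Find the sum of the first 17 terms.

1st diffs: -15, -25, -35, -45.
2nd diffs: -10, -10, -10 (constant).
So g_m = -5m^2 - 5.
Continuing: …, -185, -250, -325, -410, …, g_{17} = -1450.
Summing m = 1..17 (17 terms) gives -9010.

-9010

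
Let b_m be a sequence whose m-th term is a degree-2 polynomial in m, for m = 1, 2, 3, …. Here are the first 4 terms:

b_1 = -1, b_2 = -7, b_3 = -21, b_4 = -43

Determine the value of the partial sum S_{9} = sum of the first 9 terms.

1st diffs: -6, -14, -22.
2nd diffs: -8, -8 (constant).
So b_m = -4m^2 + 6m - 3.
Continuing: …, -73, -111, -157, -211, …, b_9 = -273.
Summing m = 1..9 (9 terms) gives -897.

-897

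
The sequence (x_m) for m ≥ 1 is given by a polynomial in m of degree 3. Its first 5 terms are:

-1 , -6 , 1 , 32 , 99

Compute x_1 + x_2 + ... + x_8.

1st diffs: -5, 7, 31, 67.
2nd diffs: 12, 24, 36.
3rd diffs: 12, 12 (constant).
So x_m = 2m^3 - 6m^2 - m + 4.
Continuing: 214, 389, 636.
Summing m = 1..8 (8 terms) gives 1364.

1364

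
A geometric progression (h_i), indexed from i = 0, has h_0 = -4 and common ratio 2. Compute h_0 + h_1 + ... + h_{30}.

-8589934588

h_i = (-4)·2^(i-0).
S = (-4)·(2^31 - 1)/(2 - 1) = (-4)·(2147483648 - 1)/(1) = -8589934588.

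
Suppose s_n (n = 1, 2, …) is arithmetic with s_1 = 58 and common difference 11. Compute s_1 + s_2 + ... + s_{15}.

2025

s_n = 58 + (n - 1)·11.
s_{15} = 212; S = 15·(58 + 212)/2 = 2025.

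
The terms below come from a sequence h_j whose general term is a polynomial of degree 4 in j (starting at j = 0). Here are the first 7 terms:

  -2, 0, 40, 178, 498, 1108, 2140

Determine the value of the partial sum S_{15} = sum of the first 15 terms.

171442

1st diffs: 2, 40, 138, 320, 610, 1032.
2nd diffs: 38, 98, 182, 290, 422.
3rd diffs: 60, 84, 108, 132.
4th diffs: 24, 24, 24 (constant).
Newton forward-difference form: h_j = -2 + 2·C(j,1) + 38·C(j,2) + 60·C(j,3) + 24·C(j,4).
Continuing: …, 3750, 6118, 9448, 13968, …, h_{14} = 49348.
Summing j = 0..14 (15 terms) gives 171442.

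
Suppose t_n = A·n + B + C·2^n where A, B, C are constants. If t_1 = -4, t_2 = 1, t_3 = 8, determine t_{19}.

524336

Plug in n = 1, 2, 3: A + B + 2C = -4; 2A + B + 4C = 1; 3A + B + 8C = 8.
Subtracting the first from the second: A + 2C = 5.
Subtracting the second from the third: A + 4C = 7.
Solving: C = 1, A = 3, then B = -9.
Hence t_{19} = 3·19 + (-9) + 1·524288 = 524336.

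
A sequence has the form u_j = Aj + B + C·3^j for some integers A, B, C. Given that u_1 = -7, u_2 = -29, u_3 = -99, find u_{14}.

-19131845

The three given values yield: A + B + 3C = -7; 2A + B + 9C = -29; 3A + B + 27C = -99.
Subtracting the first from the second: A + 6C = -22.
Subtracting the second from the third: A + 18C = -70.
Solving: C = -4, A = 2, then B = 3.
Therefore u_{14} = 28 + 3 + (-4)·4782969 = -19131845.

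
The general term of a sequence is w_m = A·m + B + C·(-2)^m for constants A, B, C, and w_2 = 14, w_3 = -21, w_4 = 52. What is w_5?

-91

Write the equations: 2A + B + 4C = 14; 3A + B - 8C = -21; 4A + B + 16C = 52.
Subtracting the first from the second: A - 12C = -35.
Subtracting the second from the third: A + 24C = 73.
Solving: C = 3, A = 1, then B = 0.
Hence w_5 = 1·5 + 0 + 3·(-32) = -91.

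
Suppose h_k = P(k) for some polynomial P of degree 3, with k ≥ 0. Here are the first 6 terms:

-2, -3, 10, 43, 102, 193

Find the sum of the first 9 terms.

1st diffs: -1, 13, 33, 59, 91.
2nd diffs: 14, 20, 26, 32.
3rd diffs: 6, 6, 6 (constant).
So h_k = k^3 + 4k^2 - 6k - 2.
Continuing: 322, 495, 718.
Summing k = 0..8 (9 terms) gives 1878.

1878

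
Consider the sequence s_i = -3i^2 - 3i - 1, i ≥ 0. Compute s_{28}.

s_{28} = -3·28^2 - 3·28 - 1 = -2437.

-2437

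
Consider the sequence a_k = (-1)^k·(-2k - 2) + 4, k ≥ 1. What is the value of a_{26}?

(-1)^26 = 1; -2k - 2 at k=26 is -54; so a_{26} = -50.

-50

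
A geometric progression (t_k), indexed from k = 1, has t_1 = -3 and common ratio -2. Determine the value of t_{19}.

t_k = (-3)·(-2)^(k-1).
t_{19} = (-3)·(-2)^18 = -786432.

-786432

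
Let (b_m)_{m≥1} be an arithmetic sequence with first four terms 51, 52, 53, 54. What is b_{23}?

Common difference d = 1.
b_m = 51 + (m - 1)·1.
b_{23} = 51 + 22·1 = 73.

73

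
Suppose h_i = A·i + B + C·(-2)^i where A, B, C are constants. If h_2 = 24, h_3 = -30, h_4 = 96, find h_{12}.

20544

Plug in i = 2, 3, 4: 2A + B + 4C = 24; 3A + B - 8C = -30; 4A + B + 16C = 96.
Subtracting the first from the second: A - 12C = -54.
Subtracting the second from the third: A + 24C = 126.
Solving: C = 5, A = 6, then B = -8.
So h_i = 6·i + (-8) + 5·(-2)^i; at i=12 this is 20544.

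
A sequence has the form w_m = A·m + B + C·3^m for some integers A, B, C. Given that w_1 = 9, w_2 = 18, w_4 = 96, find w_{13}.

1594365

At m = 1, 2, 4: A + B + 3C = 9; 2A + B + 9C = 18; 4A + B + 81C = 96.
Subtracting the first from the second: A + 6C = 9.
Subtracting the second from the third: 2A + 72C = 78.
Solving: C = 1, A = 3, then B = 3.
Therefore w_{13} = 39 + 3 + 1·1594323 = 1594365.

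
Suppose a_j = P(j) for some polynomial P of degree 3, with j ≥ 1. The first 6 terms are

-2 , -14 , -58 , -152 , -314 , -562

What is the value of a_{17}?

-14114

1st diffs: -12, -44, -94, -162, -248.
2nd diffs: -32, -50, -68, -86.
3rd diffs: -18, -18, -18 (constant).
Newton forward-difference form: a_j = -2 + (-12)·C(j-1,1) + (-32)·C(j-1,2) + (-18)·C(j-1,3).
At j = 17: j-1 = 16, so a_{17} = -2 - 192 - 3840 - 10080 = -14114.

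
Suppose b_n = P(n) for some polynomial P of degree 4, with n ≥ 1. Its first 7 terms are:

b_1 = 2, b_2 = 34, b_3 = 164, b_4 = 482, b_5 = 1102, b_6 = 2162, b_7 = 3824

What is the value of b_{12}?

1st diffs: 32, 130, 318, 620, 1060, 1662.
2nd diffs: 98, 188, 302, 440, 602.
3rd diffs: 90, 114, 138, 162.
4th diffs: 24, 24, 24 (constant).
Newton forward-difference form: b_n = 2 + 32·C(n-1,1) + 98·C(n-1,2) + 90·C(n-1,3) + 24·C(n-1,4).
At n = 12: n-1 = 11, so b_{12} = 2 + 352 + 5390 + 14850 + 7920 = 28514.

28514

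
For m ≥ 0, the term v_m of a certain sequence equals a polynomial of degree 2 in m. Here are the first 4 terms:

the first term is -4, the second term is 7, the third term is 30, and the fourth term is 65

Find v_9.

1st diffs: 11, 23, 35.
2nd diffs: 12, 12 (constant).
Newton forward-difference form: v_m = -4 + 11·C(m,1) + 12·C(m,2).
At m = 9: m = 9, so v_9 = -4 + 99 + 432 = 527.

527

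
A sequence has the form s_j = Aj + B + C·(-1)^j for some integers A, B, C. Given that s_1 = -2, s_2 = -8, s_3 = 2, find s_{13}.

22

Plug in j = 1, 2, 3: A + B - C = -2; 2A + B + C = -8; 3A + B - C = 2.
Subtracting the first from the second: A + 2C = -6.
Subtracting the second from the third: A - 2C = 10.
Solving: C = -4, A = 2, then B = -8.
Hence s_{13} = 2·13 + (-8) + (-4)·(-1) = 22.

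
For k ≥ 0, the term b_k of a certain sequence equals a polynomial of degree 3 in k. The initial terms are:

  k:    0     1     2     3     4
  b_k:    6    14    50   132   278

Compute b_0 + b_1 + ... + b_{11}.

15670

1st diffs: 8, 36, 82, 146.
2nd diffs: 28, 46, 64.
3rd diffs: 18, 18 (constant).
Newton forward-difference form: b_k = 6 + 8·C(k,1) + 28·C(k,2) + 18·C(k,3).
Continuing: …, 506, 834, 1280, 1862, …, b_{11} = 4604.
Summing k = 0..11 (12 terms) gives 15670.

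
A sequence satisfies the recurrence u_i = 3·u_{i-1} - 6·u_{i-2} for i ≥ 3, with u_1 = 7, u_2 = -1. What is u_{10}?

Iterate the recurrence:
u_3 = -45  u_4 = -129  u_5 = -117  u_6 = 423  u_7 = 1971  u_8 = 3375  u_9 = -1701  u_{10} = -25353.

-25353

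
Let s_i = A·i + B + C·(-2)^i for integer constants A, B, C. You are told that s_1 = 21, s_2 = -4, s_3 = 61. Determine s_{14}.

-81844

The three given values yield: A + B - 2C = 21; 2A + B + 4C = -4; 3A + B - 8C = 61.
Subtracting the first from the second: A + 6C = -25.
Subtracting the second from the third: A - 12C = 65.
Solving: C = -5, A = 5, then B = 6.
So s_i = 5·i + 6 + (-5)·(-2)^i; at i=14 this is -81844.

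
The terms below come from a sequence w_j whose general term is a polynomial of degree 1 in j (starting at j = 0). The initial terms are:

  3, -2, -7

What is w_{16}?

1st diffs: -5, -5 (constant).
So w_j = -5j + 3.
Evaluating at j = 16 gives w_{16} = -77.

-77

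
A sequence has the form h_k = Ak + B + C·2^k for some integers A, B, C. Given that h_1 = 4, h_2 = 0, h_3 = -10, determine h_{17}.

Write the equations: A + B + 2C = 4; 2A + B + 4C = 0; 3A + B + 8C = -10.
Subtracting the first from the second: A + 2C = -4.
Subtracting the second from the third: A + 4C = -10.
Solving: C = -3, A = 2, then B = 8.
So h_k = 2·k + 8 + (-3)·2^k; at k=17 this is -393174.

-393174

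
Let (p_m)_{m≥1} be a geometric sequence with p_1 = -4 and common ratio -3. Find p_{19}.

p_m = (-4)·(-3)^(m-1).
p_{19} = (-4)·(-3)^18 = -1549681956.

-1549681956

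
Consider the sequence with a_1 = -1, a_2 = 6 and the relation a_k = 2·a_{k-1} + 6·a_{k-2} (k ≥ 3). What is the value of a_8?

7104

Iterate the recurrence:
a_3 = 6; a_4 = 48; a_5 = 132; a_6 = 552; a_7 = 1896; a_8 = 7104.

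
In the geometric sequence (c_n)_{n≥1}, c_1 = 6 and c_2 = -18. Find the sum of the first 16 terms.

Common ratio r = -3.
c_n = 6·(-3)^(n-1).
S = 6·((-3)^16 - 1)/(-3 - 1) = 6·(43046721 - 1)/(-4) = -64570080.

-64570080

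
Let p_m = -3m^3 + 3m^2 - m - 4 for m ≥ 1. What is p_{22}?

p_{22} = -3·22^3 + 3·22^2 - 1·22 - 4 = -30518.

-30518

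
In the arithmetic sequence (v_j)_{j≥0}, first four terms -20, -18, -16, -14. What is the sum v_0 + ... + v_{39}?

760

Common difference d = 2.
v_j = -20 + (j - 0)·2.
v_{39} = 58; S = 40·(-20 + 58)/2 = 760.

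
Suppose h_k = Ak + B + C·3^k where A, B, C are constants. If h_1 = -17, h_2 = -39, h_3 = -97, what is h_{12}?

-1594375

Write the equations: A + B + 3C = -17; 2A + B + 9C = -39; 3A + B + 27C = -97.
Subtracting the first from the second: A + 6C = -22.
Subtracting the second from the third: A + 18C = -58.
Solving: C = -3, A = -4, then B = -4.
Therefore h_{12} = -48 + (-4) + (-3)·531441 = -1594375.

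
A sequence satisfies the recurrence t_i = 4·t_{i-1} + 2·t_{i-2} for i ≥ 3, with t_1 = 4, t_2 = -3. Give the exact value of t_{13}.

Applying the relation repeatedly:
t_3 = -4;  t_4 = -22;  t_5 = -96;  …;  t_{10} = -167728;  t_{11} = -746304;  t_{12} = -3320672;  t_{13} = -14775296.

-14775296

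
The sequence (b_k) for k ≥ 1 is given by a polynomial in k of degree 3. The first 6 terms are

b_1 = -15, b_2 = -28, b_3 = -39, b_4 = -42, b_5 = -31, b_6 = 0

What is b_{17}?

1st diffs: -13, -11, -3, 11, 31.
2nd diffs: 2, 8, 14, 20.
3rd diffs: 6, 6, 6 (constant).
So b_k = k^3 - 5k^2 - 5k - 6.
Evaluating at k = 17 gives b_{17} = 3377.

3377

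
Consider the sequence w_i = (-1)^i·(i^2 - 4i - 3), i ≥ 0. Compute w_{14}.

(-1)^14 = 1; i^2 - 4i - 3 at i=14 is 137; so w_{14} = 137.

137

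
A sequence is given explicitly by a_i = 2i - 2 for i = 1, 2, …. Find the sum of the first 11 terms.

110

Over i = 1..11: Σi = 66.
Total = (2)·66 + (-2)·11 = 110.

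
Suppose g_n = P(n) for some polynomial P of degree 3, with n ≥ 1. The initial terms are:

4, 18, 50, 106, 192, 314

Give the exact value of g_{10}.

1st diffs: 14, 32, 56, 86, 122.
2nd diffs: 18, 24, 30, 36.
3rd diffs: 6, 6, 6 (constant).
So g_n = n^3 + 3n^2 - 2n + 2.
Evaluating at n = 10 gives g_{10} = 1282.

1282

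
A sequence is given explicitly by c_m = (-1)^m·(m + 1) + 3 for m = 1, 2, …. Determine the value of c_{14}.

(-1)^14 = 1; m + 1 at m=14 is 15; so c_{14} = 18.

18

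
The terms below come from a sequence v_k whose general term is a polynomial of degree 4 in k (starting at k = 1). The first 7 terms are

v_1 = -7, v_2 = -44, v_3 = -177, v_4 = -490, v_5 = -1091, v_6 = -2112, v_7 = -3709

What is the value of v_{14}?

1st diffs: -37, -133, -313, -601, -1021, -1597.
2nd diffs: -96, -180, -288, -420, -576.
3rd diffs: -84, -108, -132, -156.
4th diffs: -24, -24, -24 (constant).
So v_k = -k^4 - 4k^3 + k^2 + 3k - 6.
Evaluating at k = 14 gives v_{14} = -49160.

-49160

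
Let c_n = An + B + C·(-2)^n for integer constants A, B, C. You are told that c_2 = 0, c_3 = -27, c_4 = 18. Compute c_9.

At n = 2, 3, 4: 2A + B + 4C = 0; 3A + B - 8C = -27; 4A + B + 16C = 18.
Subtracting the first from the second: A - 12C = -27.
Subtracting the second from the third: A + 24C = 45.
Solving: C = 2, A = -3, then B = -2.
Therefore c_9 = -27 + (-2) + 2·(-512) = -1053.

-1053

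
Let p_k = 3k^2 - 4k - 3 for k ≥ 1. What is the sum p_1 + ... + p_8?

Over k = 1..8: Σk = 36, Σk² = 204.
Total = (3)·204 + (-4)·36 + (-3)·8 = 444.

444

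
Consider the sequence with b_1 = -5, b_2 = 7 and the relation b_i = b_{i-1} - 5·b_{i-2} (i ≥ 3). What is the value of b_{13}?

Iterate the recurrence:
b_3 = 32, b_4 = -3, b_5 = -163, …, b_{10} = -8963, b_{11} = 677, b_{12} = 45492, b_{13} = 42107.

42107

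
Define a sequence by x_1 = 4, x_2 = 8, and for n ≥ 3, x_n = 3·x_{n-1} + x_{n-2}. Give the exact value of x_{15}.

46951228

Compute successive terms:
x_3 = 28, x_4 = 92, x_5 = 304, …, x_{12} = 1303196, x_{13} = 4304164, x_{14} = 14215688, x_{15} = 46951228.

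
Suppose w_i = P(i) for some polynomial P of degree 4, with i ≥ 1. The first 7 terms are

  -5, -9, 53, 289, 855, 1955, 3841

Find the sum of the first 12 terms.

105672

1st diffs: -4, 62, 236, 566, 1100, 1886.
2nd diffs: 66, 174, 330, 534, 786.
3rd diffs: 108, 156, 204, 252.
4th diffs: 48, 48, 48 (constant).
Newton forward-difference form: w_i = -5 + (-4)·C(i-1,1) + 66·C(i-1,2) + 108·C(i-1,3) + 48·C(i-1,4).
Continuing: …, 6813, 11219, 17455, 25965, …, w_{12} = 37241.
Summing i = 1..12 (12 terms) gives 105672.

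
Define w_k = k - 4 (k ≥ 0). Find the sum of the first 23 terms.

Over k = 0..22: Σk = 253.
Total = (1)·253 + (-4)·23 = 161.

161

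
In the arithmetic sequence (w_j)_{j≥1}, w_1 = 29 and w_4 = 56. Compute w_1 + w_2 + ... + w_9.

585

Common difference d = (56 - 29) / (4 - 1) = 9.
w_j = 29 + (j - 1)·9.
w_9 = 101; S = 9·(29 + 101)/2 = 585.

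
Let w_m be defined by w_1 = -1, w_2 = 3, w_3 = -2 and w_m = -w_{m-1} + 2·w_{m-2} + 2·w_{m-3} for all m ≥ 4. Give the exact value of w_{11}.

w_4 = 6, w_5 = -4, w_6 = 12, w_7 = -8, w_8 = 24, w_9 = -16, w_{10} = 48, w_{11} = -32.

-32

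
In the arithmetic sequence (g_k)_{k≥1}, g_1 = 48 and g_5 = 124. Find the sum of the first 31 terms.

Common difference d = (124 - 48) / (5 - 1) = 19.
g_k = 48 + (k - 1)·19.
g_{31} = 618; S = 31·(48 + 618)/2 = 10323.

10323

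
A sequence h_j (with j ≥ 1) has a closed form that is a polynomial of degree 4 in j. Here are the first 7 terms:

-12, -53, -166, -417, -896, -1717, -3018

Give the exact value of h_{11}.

1st diffs: -41, -113, -251, -479, -821, -1301.
2nd diffs: -72, -138, -228, -342, -480.
3rd diffs: -66, -90, -114, -138.
4th diffs: -24, -24, -24 (constant).
So h_j = -j^4 - j^3 - 5j^2 - 4j - 1.
Evaluating at j = 11 gives h_{11} = -16622.

-16622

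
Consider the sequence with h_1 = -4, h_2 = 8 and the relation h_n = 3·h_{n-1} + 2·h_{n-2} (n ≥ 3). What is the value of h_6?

800

h_3 = 16; h_4 = 64; h_5 = 224; h_6 = 800.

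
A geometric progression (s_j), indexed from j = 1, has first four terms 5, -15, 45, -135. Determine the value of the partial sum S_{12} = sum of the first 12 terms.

Common ratio r = -3.
s_j = 5·(-3)^(j-1).
S = 5·((-3)^12 - 1)/(-3 - 1) = 5·(531441 - 1)/(-4) = -664300.

-664300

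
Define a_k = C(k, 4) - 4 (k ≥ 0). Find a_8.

66

C(8, 4) = 70, so a_8 = 66.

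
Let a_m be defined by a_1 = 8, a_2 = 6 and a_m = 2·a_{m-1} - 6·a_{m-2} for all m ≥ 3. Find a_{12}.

150336

Iterate the recurrence:
a_3 = -36, a_4 = -108, a_5 = 0, a_6 = 648, a_7 = 1296, a_8 = -1296, a_9 = -10368, a_{10} = -12960, a_{11} = 36288, a_{12} = 150336.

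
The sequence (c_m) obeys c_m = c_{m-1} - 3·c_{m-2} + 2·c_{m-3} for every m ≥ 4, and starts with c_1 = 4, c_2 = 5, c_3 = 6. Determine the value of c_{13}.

-641

Applying the relation repeatedly:
c_4 = -1; c_5 = -9; c_6 = 6; c_7 = 31; c_8 = -5; c_9 = -86; c_{10} = -9; c_{11} = 239; c_{12} = 94; c_{13} = -641.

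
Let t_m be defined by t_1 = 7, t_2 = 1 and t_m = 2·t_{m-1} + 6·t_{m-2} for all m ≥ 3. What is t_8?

20104

Step forward from the initial values:
t_3 = 44  t_4 = 94  t_5 = 452  t_6 = 1468  t_7 = 5648  t_8 = 20104.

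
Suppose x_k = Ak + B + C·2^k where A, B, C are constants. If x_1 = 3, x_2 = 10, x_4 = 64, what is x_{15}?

163791

Plug in k = 1, 2, 4: A + B + 2C = 3; 2A + B + 4C = 10; 4A + B + 16C = 64.
Subtracting the first from the second: A + 2C = 7.
Subtracting the second from the third: 2A + 12C = 54.
Solving: C = 5, A = -3, then B = -4.
Hence x_{15} = -3·15 + (-4) + 5·32768 = 163791.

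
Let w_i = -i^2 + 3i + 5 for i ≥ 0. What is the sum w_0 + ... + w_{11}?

Over i = 0..11: Σi = 66, Σi² = 506.
Total = (-1)·506 + (3)·66 + (5)·12 = -248.

-248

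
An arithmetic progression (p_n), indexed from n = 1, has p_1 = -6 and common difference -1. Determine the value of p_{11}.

-16

p_n = -6 + (n - 1)·(-1).
p_{11} = -6 + 10·(-1) = -16.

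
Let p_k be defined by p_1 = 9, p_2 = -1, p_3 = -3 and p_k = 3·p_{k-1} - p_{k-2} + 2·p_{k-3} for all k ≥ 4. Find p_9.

Compute successive terms:
p_4 = 10  p_5 = 31  p_6 = 77  p_7 = 220  p_8 = 645  p_9 = 1869.

1869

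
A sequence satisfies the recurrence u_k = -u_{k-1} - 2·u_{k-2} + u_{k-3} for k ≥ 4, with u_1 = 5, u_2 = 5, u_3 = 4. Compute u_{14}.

Applying the relation repeatedly:
u_4 = -9; u_5 = 6; u_6 = 16; …; u_{11} = -9; u_{12} = 364; u_{13} = -484; u_{14} = -253.

-253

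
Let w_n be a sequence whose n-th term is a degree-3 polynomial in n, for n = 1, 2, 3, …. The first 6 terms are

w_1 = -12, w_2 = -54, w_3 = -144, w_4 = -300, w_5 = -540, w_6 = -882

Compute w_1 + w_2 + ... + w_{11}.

-16302

1st diffs: -42, -90, -156, -240, -342.
2nd diffs: -48, -66, -84, -102.
3rd diffs: -18, -18, -18 (constant).
Newton forward-difference form: w_n = -12 + (-42)·C(n-1,1) + (-48)·C(n-1,2) + (-18)·C(n-1,3).
Continuing: …, -1344, -1944, -2700, -3630, …, w_{11} = -4752.
Summing n = 1..11 (11 terms) gives -16302.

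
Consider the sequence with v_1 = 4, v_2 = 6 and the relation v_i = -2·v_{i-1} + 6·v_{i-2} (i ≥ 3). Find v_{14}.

-2212224

Step forward from the initial values:
v_3 = 12, v_4 = 12, v_5 = 48, …, v_{11} = 46272, v_{12} = -165696, v_{13} = 609024, v_{14} = -2212224.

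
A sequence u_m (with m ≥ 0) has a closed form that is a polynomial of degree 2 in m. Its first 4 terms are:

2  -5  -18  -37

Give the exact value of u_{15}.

-733

1st diffs: -7, -13, -19.
2nd diffs: -6, -6 (constant).
So u_m = -3m^2 - 4m + 2.
Evaluating at m = 15 gives u_{15} = -733.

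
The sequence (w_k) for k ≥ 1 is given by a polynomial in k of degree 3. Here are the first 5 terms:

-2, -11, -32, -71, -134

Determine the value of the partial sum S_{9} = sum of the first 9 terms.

1st diffs: -9, -21, -39, -63.
2nd diffs: -12, -18, -24.
3rd diffs: -6, -6 (constant).
Newton forward-difference form: w_k = -2 + (-9)·C(k-1,1) + (-12)·C(k-1,2) + (-6)·C(k-1,3).
Continuing: -227, -356, -527, -746.
Summing k = 1..9 (9 terms) gives -2106.

-2106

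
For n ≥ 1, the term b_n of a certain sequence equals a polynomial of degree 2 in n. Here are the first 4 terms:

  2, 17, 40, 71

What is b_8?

1st diffs: 15, 23, 31.
2nd diffs: 8, 8 (constant).
Newton forward-difference form: b_n = 2 + 15·C(n-1,1) + 8·C(n-1,2).
At n = 8: n-1 = 7, so b_8 = 2 + 105 + 168 = 275.

275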